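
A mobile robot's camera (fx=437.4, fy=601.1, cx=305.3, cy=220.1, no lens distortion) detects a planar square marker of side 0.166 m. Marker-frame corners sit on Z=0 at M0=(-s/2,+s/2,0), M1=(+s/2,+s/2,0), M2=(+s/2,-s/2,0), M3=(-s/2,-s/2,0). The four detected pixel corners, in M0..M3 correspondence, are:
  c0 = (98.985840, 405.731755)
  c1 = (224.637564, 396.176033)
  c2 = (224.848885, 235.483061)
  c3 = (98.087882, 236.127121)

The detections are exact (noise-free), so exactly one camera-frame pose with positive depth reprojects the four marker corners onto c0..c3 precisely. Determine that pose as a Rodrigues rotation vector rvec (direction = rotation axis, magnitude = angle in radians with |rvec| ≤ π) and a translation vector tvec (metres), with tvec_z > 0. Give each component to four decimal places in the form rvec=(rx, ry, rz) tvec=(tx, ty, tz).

rvec=(0.0320, -0.1977, 0.0044) tvec=(-0.1951, 0.0986, 0.6012)

Intrinsics K: fx=437.4, fy=601.1, cx=305.3, cy=220.1
Marker side s = 0.166 m; corners in marker frame (Z=0):
  M0 = (-0.0830, +0.0830, 0)
  M1 = (+0.0830, +0.0830, 0)
  M2 = (+0.0830, -0.0830, 0)
  M3 = (-0.0830, -0.0830, 0)
Detected image corners:
  c0 = (98.985840, 405.731755) px
  c1 = (224.637564, 396.176033) px
  c2 = (224.848885, 235.483061) px
  c3 = (98.087882, 236.127121) px
Planar DLT: solve 8×8 A·h = b for H (H[2,2]=1):
  H  [+813.06884 +10.39250 +163.35177]
  H  [+73.16883 +1010.71920 +318.66715]
  H  [+0.32668 +0.05206 +1.00000]
B = K⁻¹H; ‖b₁‖=1.663250, ‖b₂‖=1.663250; λ = 2/(‖b₁‖+‖b₂‖) = 0.601233, sign → tz>0 ⇒ λ=+0.601233
r₁ = λ·B[:,0] = (+0.98052,+0.00127,+0.19641); r₂ = λ·B[:,1] = (-0.00756,+0.99948,+0.03130)
r₃ = r₁×r₂ = (-0.19627,-0.03218,+0.98002); SVD([r₁ r₂ r₃]) → R = UVᵀ:
  R  [+0.98052 -0.00756 -0.19627]
  R  [+0.00127 +0.99948 -0.03218]
  R  [+0.19641 +0.03130 +0.98002]
t = (-0.19512, +0.09859, +0.60123) m
tr R = 2.960025; θ = arccos((tr R − 1)/2) = 0.200271 rad = 11.475°
axis k = ((R−Rᵀ)₃₂, (R−Rᵀ)₁₃, (R−Rᵀ)₂₁) / (2 sinθ) = (+0.159538, -0.986942, +0.022192)
rvec = θ·k = (+0.031951, -0.197656, +0.004444)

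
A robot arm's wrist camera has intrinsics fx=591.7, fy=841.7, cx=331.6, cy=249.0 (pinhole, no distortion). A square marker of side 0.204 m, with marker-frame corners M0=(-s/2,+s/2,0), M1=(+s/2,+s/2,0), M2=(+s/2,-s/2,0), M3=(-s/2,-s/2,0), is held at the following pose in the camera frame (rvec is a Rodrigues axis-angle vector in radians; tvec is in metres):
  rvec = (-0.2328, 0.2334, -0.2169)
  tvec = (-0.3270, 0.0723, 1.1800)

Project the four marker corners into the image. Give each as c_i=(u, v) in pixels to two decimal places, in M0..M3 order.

c0=(127.61, 387.61) c1=(221.32, 356.59) c2=(207.31, 214.27) c3=(118.00, 248.78)

Intrinsics K: fx=591.7, fy=841.7, cx=331.6, cy=249.0
Marker side s = 0.204 m; corners in marker frame (Z=0):
  M0 = (-0.1020, +0.1020, 0)
  M1 = (+0.1020, +0.1020, 0)
  M2 = (+0.1020, -0.1020, 0)
  M3 = (-0.1020, -0.1020, 0)
rvec = (-0.2328, 0.2334, -0.2169), |rvec| = θ = 0.39461 rad = 22.609°
Rodrigues: sinθ=0.38445, 1−cosθ=0.07685; R = I + sinθ·[k]× + (1−cosθ)·[k]×²:
    [+0.94989 +0.18450 +0.25231]
    [-0.23813 +0.95003 +0.20182]
    [-0.20247 -0.25179 +0.94637]
t = (-0.3270, 0.0723, 1.1800) m
M0: Pc = R·M0+t = (-0.40507, +0.19349, +1.17497); u = 591.7·(-0.40507)/1.17497 + 331.6 = 127.6115, v = 841.7·(+0.19349)/1.17497 + 249.0 = 387.6103
M1: Pc = R·M1+t = (-0.21129, +0.14491, +1.13367); u = 591.7·(-0.21129)/1.13367 + 331.6 = 221.3193, v = 841.7·(+0.14491)/1.13367 + 249.0 = 356.5926
M2: Pc = R·M2+t = (-0.24893, -0.04889, +1.18503); u = 591.7·(-0.24893)/1.18503 + 331.6 = 207.3066, v = 841.7·(-0.04889)/1.18503 + 249.0 = 214.2726
M3: Pc = R·M3+t = (-0.44271, -0.00031, +1.22633); u = 591.7·(-0.44271)/1.22633 + 331.6 = 117.9957, v = 841.7·(-0.00031)/1.22633 + 249.0 = 248.7845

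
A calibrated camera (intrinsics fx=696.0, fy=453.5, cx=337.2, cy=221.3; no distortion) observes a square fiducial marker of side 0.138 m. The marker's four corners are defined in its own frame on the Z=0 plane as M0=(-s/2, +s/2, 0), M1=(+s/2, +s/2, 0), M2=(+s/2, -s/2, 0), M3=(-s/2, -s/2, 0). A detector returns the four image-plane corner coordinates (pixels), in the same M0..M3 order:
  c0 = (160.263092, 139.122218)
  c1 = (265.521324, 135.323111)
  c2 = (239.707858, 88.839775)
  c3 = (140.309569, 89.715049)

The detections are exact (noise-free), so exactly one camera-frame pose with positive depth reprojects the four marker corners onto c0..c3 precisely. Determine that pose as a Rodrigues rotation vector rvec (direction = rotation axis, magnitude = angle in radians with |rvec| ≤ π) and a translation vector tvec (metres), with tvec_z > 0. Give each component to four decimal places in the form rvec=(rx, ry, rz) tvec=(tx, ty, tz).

Intrinsics K: fx=696.0, fy=453.5, cx=337.2, cy=221.3
Marker side s = 0.138 m; corners in marker frame (Z=0):
  M0 = (-0.0690, +0.0690, 0)
  M1 = (+0.0690, +0.0690, 0)
  M2 = (+0.0690, -0.0690, 0)
  M3 = (-0.0690, -0.0690, 0)
Detected image corners:
  c0 = (160.263092, 139.122218) px
  c1 = (265.521324, 135.323111) px
  c2 = (239.707858, 88.839775) px
  c3 = (140.309569, 89.715049) px
Planar DLT: solve 8×8 A·h = b for H (H[2,2]=1):
  H  [+824.79519 +64.04560 +202.52180]
  H  [+30.67512 +289.56473 +112.37570]
  H  [+0.41713 -0.50825 +1.00000]
B = K⁻¹H; ‖b₁‖=1.076418, ‖b₂‖=1.076418; λ = 2/(‖b₁‖+‖b₂‖) = 0.929007, sign → tz>0 ⇒ λ=+0.929007
r₁ = λ·B[:,0] = (+0.91318,-0.12626,+0.38751); r₂ = λ·B[:,1] = (+0.31425,+0.82359,-0.47217)
r₃ = r₁×r₂ = (-0.25954,+0.55295,+0.79176); SVD([r₁ r₂ r₃]) → R = UVᵀ:
  R  [+0.91318 +0.31425 -0.25954]
  R  [-0.12626 +0.82359 +0.55295]
  R  [+0.38751 -0.47217 +0.79176]
t = (-0.17977, -0.22313, +0.92901) m
tr R = 2.528530; θ = arccos((tr R − 1)/2) = 0.700896 rad = 40.158°
axis k = ((R−Rᵀ)₃₂, (R−Rᵀ)₁₃, (R−Rᵀ)₂₁) / (2 sinθ) = (-0.794788, -0.501667, -0.341530)
rvec = θ·k = (-0.557063, -0.351616, -0.239377)

rvec=(-0.5571, -0.3516, -0.2394) tvec=(-0.1798, -0.2231, 0.9290)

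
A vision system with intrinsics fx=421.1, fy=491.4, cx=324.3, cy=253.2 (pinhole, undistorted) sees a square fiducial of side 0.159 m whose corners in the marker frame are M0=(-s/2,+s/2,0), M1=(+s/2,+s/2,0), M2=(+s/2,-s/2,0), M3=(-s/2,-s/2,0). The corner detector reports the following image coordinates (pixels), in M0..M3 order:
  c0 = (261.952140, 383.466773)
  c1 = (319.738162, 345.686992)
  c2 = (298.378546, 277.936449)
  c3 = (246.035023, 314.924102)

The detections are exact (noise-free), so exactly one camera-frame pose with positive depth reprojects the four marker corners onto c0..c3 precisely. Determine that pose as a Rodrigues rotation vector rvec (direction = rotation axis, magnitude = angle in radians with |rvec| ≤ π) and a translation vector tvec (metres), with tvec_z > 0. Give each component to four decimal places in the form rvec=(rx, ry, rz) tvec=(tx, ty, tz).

Intrinsics K: fx=421.1, fy=491.4, cx=324.3, cy=253.2
Marker side s = 0.159 m; corners in marker frame (Z=0):
  M0 = (-0.0795, +0.0795, 0)
  M1 = (+0.0795, +0.0795, 0)
  M2 = (+0.0795, -0.0795, 0)
  M3 = (-0.0795, -0.0795, 0)
Detected image corners:
  c0 = (261.952140, 383.466773) px
  c1 = (319.738162, 345.686992) px
  c2 = (298.378546, 277.936449) px
  c3 = (246.035023, 314.924102) px
Planar DLT: solve 8×8 A·h = b for H (H[2,2]=1):
  H  [+281.96737 -36.55731 +280.62752]
  H  [-309.68637 +248.46758 +329.36264]
  H  [-0.22595 -0.54514 +1.00000]
B = K⁻¹H; ‖b₁‖=1.013263, ‖b₂‖=1.013263; λ = 2/(‖b₁‖+‖b₂‖) = 0.986910, sign → tz>0 ⇒ λ=+0.986910
r₁ = λ·B[:,0] = (+0.83256,-0.50706,-0.22299); r₂ = λ·B[:,1] = (+0.32866,+0.77623,-0.53801)
r₃ = r₁×r₂ = (+0.44590,+0.37464,+0.81291); SVD([r₁ r₂ r₃]) → R = UVᵀ:
  R  [+0.83256 +0.32866 +0.44590]
  R  [-0.50706 +0.77623 +0.37464]
  R  [-0.22299 -0.53801 +0.81291]
t = (-0.10235, +0.15296, +0.98691) m
tr R = 2.421702; θ = arccos((tr R − 1)/2) = 0.780089 rad = 44.696°
axis k = ((R−Rᵀ)₃₂, (R−Rᵀ)₁₃, (R−Rᵀ)₂₁) / (2 sinθ) = (-0.648793, +0.475506, -0.594107)
rvec = θ·k = (-0.506116, +0.370937, -0.463456)

rvec=(-0.5061, 0.3709, -0.4635) tvec=(-0.1024, 0.1530, 0.9869)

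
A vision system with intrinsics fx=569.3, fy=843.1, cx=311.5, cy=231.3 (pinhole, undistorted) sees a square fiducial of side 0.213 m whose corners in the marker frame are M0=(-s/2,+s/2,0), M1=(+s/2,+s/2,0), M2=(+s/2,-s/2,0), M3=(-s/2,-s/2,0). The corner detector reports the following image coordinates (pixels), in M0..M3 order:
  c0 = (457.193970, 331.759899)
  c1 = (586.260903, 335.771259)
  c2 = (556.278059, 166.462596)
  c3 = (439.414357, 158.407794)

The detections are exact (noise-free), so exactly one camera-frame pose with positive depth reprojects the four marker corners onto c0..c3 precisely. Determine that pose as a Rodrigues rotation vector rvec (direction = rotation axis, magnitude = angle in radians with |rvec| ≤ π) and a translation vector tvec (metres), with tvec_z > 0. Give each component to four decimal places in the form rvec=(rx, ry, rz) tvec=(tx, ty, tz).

rvec=(-0.4803, -0.1266, 0.0049) tvec=(0.3276, 0.0138, 0.9395)

Intrinsics K: fx=569.3, fy=843.1, cx=311.5, cy=231.3
Marker side s = 0.213 m; corners in marker frame (Z=0):
  M0 = (-0.1065, +0.1065, 0)
  M1 = (+0.1065, +0.1065, 0)
  M2 = (+0.1065, -0.1065, 0)
  M3 = (-0.1065, -0.1065, 0)
Detected image corners:
  c0 = (457.193970, 331.759899) px
  c1 = (586.260903, 335.771259) px
  c2 = (556.278059, 166.462596) px
  c3 = (439.414357, 158.407794) px
Planar DLT: solve 8×8 A·h = b for H (H[2,2]=1):
  H  [+641.09906 -137.69226 +510.00136]
  H  [+60.59760 +682.47179 +243.66383]
  H  [+0.12808 -0.49080 +1.00000]
B = K⁻¹H; ‖b₁‖=1.064409, ‖b₂‖=1.064410; λ = 2/(‖b₁‖+‖b₂‖) = 0.939488, sign → tz>0 ⇒ λ=+0.939488
r₁ = λ·B[:,0] = (+0.99213,+0.03451,+0.12033); r₂ = λ·B[:,1] = (+0.02507,+0.88700,-0.46110)
r₃ = r₁×r₂ = (-0.12265,+0.46049,+0.87915); SVD([r₁ r₂ r₃]) → R = UVᵀ:
  R  [+0.99213 +0.02507 -0.12265]
  R  [+0.03451 +0.88700 +0.46049]
  R  [+0.12033 -0.46110 +0.87915]
t = (+0.32758, +0.01378, +0.93949) m
tr R = 2.758282; θ = arccos((tr R − 1)/2) = 0.496740 rad = 28.461°
axis k = ((R−Rᵀ)₃₂, (R−Rᵀ)₁₃, (R−Rᵀ)₂₁) / (2 sinθ) = (-0.966909, -0.254929, +0.009909)
rvec = θ·k = (-0.480302, -0.126633, +0.004922)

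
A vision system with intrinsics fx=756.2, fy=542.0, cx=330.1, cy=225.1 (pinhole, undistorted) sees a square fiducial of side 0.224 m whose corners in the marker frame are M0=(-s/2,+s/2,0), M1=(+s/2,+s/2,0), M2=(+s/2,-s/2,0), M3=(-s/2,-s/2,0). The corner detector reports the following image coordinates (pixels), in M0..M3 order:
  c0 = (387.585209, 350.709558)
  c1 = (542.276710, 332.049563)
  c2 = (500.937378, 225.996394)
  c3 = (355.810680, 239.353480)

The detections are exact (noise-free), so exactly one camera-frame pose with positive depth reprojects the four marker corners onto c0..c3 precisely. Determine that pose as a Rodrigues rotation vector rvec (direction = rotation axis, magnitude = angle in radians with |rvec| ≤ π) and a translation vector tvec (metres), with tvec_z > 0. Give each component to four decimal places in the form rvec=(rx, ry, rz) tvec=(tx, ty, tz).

Intrinsics K: fx=756.2, fy=542.0, cx=330.1, cy=225.1
Marker side s = 0.224 m; corners in marker frame (Z=0):
  M0 = (-0.1120, +0.1120, 0)
  M1 = (+0.1120, +0.1120, 0)
  M2 = (+0.1120, -0.1120, 0)
  M3 = (-0.1120, -0.1120, 0)
Detected image corners:
  c0 = (387.585209, 350.709558) px
  c1 = (542.276710, 332.049563) px
  c2 = (500.937378, 225.996394) px
  c3 = (355.810680, 239.353480) px
Planar DLT: solve 8×8 A·h = b for H (H[2,2]=1):
  H  [+744.27047 +17.89431 +447.40956]
  H  [-22.31503 +391.42612 +284.88916]
  H  [+0.16974 -0.32623 +1.00000]
B = K⁻¹H; ‖b₁‖=0.932532, ‖b₂‖=0.932532; λ = 2/(‖b₁‖+‖b₂‖) = 1.072349, sign → tz>0 ⇒ λ=+1.072349
r₁ = λ·B[:,0] = (+0.97598,-0.11974,+0.18202); r₂ = λ·B[:,1] = (+0.17809,+0.91973,-0.34983)
r₃ = r₁×r₂ = (-0.12552,+0.37384,+0.91896); SVD([r₁ r₂ r₃]) → R = UVᵀ:
  R  [+0.97598 +0.17809 -0.12552]
  R  [-0.11974 +0.91973 +0.37384]
  R  [+0.18202 -0.34983 +0.91896]
t = (+0.16635, +0.11829, +1.07235) m
tr R = 2.814665; θ = arccos((tr R − 1)/2) = 0.433901 rad = 24.861°
axis k = ((R−Rᵀ)₃₂, (R−Rᵀ)₁₃, (R−Rᵀ)₂₁) / (2 sinθ) = (-0.860674, -0.365751, -0.354212)
rvec = θ·k = (-0.373448, -0.158700, -0.153693)

rvec=(-0.3734, -0.1587, -0.1537) tvec=(0.1664, 0.1183, 1.0723)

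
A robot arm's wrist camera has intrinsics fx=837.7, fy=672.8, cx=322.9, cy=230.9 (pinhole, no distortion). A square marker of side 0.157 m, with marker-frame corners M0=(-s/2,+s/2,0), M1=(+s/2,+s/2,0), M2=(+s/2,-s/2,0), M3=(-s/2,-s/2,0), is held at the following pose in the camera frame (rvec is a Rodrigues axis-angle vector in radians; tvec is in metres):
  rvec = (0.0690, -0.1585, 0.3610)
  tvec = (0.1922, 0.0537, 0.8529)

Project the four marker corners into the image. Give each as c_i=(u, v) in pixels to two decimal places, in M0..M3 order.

Intrinsics K: fx=837.7, fy=672.8, cx=322.9, cy=230.9
Marker side s = 0.157 m; corners in marker frame (Z=0):
  M0 = (-0.0785, +0.0785, 0)
  M1 = (+0.0785, +0.0785, 0)
  M2 = (+0.0785, -0.0785, 0)
  M3 = (-0.0785, -0.0785, 0)
rvec = (0.0690, -0.1585, 0.3610), |rvec| = θ = 0.40026 rad = 22.933°
Rodrigues: sinθ=0.38965, 1−cosθ=0.07904; R = I + sinθ·[k]× + (1−cosθ)·[k]×²:
    [+0.92331 -0.35683 -0.14201]
    [+0.34604 +0.93336 -0.09540]
    [+0.16659 +0.03894 +0.98526]
t = (0.1922, 0.0537, 0.8529) m
M0: Pc = R·M0+t = (+0.09171, +0.09980, +0.84288); u = 837.7·(+0.09171)/0.84288 + 322.9 = 414.0451, v = 672.8·(+0.09980)/0.84288 + 230.9 = 310.5652
M1: Pc = R·M1+t = (+0.23667, +0.15413, +0.86903); u = 837.7·(+0.23667)/0.86903 + 322.9 = 551.0350, v = 672.8·(+0.15413)/0.86903 + 230.9 = 350.2284
M2: Pc = R·M2+t = (+0.29269, +0.00760, +0.86292); u = 837.7·(+0.29269)/0.86292 + 322.9 = 607.0369, v = 672.8·(+0.00760)/0.86292 + 230.9 = 236.8223
M3: Pc = R·M3+t = (+0.14773, -0.04673, +0.83677); u = 837.7·(+0.14773)/0.83677 + 322.9 = 470.7965, v = 672.8·(-0.04673)/0.83677 + 230.9 = 193.3246

c0=(414.05, 310.57) c1=(551.03, 350.23) c2=(607.04, 236.82) c3=(470.80, 193.32)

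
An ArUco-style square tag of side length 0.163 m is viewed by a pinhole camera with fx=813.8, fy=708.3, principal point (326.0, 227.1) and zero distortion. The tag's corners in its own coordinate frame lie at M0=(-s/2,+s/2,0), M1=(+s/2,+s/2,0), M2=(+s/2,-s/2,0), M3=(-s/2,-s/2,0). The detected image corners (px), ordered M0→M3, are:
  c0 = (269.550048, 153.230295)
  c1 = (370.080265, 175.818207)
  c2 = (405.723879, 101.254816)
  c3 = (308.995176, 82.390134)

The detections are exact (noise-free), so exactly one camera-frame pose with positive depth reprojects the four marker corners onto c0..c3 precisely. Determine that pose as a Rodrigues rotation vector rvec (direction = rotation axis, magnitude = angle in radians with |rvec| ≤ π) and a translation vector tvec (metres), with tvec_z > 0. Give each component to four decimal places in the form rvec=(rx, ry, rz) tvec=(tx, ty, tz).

rvec=(-0.4643, 0.2167, 0.3315) tvec=(0.0187, -0.1765, 1.2491)

Intrinsics K: fx=813.8, fy=708.3, cx=326.0, cy=227.1
Marker side s = 0.163 m; corners in marker frame (Z=0):
  M0 = (-0.0815, +0.0815, 0)
  M1 = (+0.0815, +0.0815, 0)
  M2 = (+0.0815, -0.0815, 0)
  M3 = (-0.0815, -0.0815, 0)
Detected image corners:
  c0 = (269.550048, 153.230295) px
  c1 = (370.080265, 175.818207) px
  c2 = (405.723879, 101.254816) px
  c3 = (308.995176, 82.390134) px
Planar DLT: solve 8×8 A·h = b for H (H[2,2]=1):
  H  [+529.40866 -339.30058 +338.18404]
  H  [+98.32284 +404.64622 +127.03375]
  H  [-0.22262 -0.32120 +1.00000]
B = K⁻¹H; ‖b₁‖=0.800574, ‖b₂‖=0.800574; λ = 2/(‖b₁‖+‖b₂‖) = 1.249104, sign → tz>0 ⇒ λ=+1.249104
r₁ = λ·B[:,0] = (+0.92398,+0.26255,-0.27807); r₂ = λ·B[:,1] = (-0.36007,+0.84224,-0.40122)
r₃ = r₁×r₂ = (+0.12886,+0.47084,+0.87276); SVD([r₁ r₂ r₃]) → R = UVᵀ:
  R  [+0.92398 -0.36007 +0.12886]
  R  [+0.26255 +0.84224 +0.47084]
  R  [-0.27807 -0.40122 +0.87276]
t = (+0.01870, -0.17647, +1.24910) m
tr R = 2.638982; θ = arccos((tr R − 1)/2) = 0.610274 rad = 34.966°
axis k = ((R−Rᵀ)₃₂, (R−Rᵀ)₁₃, (R−Rᵀ)₂₁) / (2 sinθ) = (-0.760836, +0.355033, +0.543213)
rvec = θ·k = (-0.464319, +0.216667, +0.331508)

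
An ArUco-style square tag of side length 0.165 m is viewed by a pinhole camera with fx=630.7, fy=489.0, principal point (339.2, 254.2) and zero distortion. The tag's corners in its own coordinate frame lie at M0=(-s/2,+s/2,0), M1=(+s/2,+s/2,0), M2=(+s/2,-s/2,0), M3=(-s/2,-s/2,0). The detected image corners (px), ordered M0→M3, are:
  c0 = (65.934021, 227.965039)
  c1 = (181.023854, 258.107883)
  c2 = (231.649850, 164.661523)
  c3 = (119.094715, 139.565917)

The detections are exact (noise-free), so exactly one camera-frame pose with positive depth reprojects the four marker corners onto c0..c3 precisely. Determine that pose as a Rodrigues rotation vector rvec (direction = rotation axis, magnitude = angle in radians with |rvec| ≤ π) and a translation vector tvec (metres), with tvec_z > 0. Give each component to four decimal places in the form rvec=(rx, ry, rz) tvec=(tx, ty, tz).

rvec=(-0.2371, 0.1740, 0.3266) tvec=(-0.2404, -0.0942, 0.7960)

Intrinsics K: fx=630.7, fy=489.0, cx=339.2, cy=254.2
Marker side s = 0.165 m; corners in marker frame (Z=0):
  M0 = (-0.0825, +0.0825, 0)
  M1 = (+0.0825, +0.0825, 0)
  M2 = (+0.0825, -0.0825, 0)
  M3 = (-0.0825, -0.0825, 0)
Detected image corners:
  c0 = (65.934021, 227.965039) px
  c1 = (181.023854, 258.107883) px
  c2 = (231.649850, 164.661523) px
  c3 = (119.094715, 139.565917) px
Planar DLT: solve 8×8 A·h = b for H (H[2,2]=1):
  H  [+650.89727 -352.51477 +148.74938]
  H  [+115.79955 +500.67938 +196.32954]
  H  [-0.25950 -0.25327 +1.00000]
B = K⁻¹H; ‖b₁‖=1.256230, ‖b₂‖=1.256230; λ = 2/(‖b₁‖+‖b₂‖) = 0.796032, sign → tz>0 ⇒ λ=+0.796032
r₁ = λ·B[:,0] = (+0.93262,+0.29589,-0.20657); r₂ = λ·B[:,1] = (-0.33649,+0.91985,-0.20161)
r₃ = r₁×r₂ = (+0.13036,+0.25754,+0.95744); SVD([r₁ r₂ r₃]) → R = UVᵀ:
  R  [+0.93262 -0.33649 +0.13036]
  R  [+0.29589 +0.91985 +0.25754]
  R  [-0.20657 -0.20161 +0.95744]
t = (-0.24038, -0.09421, +0.79603) m
tr R = 2.809905; θ = arccos((tr R − 1)/2) = 0.439528 rad = 25.183°
axis k = ((R−Rᵀ)₃₂, (R−Rᵀ)₁₃, (R−Rᵀ)₂₁) / (2 sinθ) = (-0.539524, +0.395905, +0.743084)
rvec = θ·k = (-0.237136, +0.174011, +0.326606)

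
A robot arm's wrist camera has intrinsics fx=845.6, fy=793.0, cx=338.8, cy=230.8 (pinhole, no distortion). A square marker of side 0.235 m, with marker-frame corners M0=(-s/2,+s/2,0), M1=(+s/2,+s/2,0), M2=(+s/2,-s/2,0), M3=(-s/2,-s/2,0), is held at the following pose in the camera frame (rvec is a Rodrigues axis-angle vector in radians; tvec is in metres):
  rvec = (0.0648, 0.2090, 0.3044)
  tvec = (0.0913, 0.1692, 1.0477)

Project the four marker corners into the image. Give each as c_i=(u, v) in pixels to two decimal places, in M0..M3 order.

Intrinsics K: fx=845.6, fy=793.0, cx=338.8, cy=230.8
Marker side s = 0.235 m; corners in marker frame (Z=0):
  M0 = (-0.1175, +0.1175, 0)
  M1 = (+0.1175, +0.1175, 0)
  M2 = (+0.1175, -0.1175, 0)
  M3 = (-0.1175, -0.1175, 0)
rvec = (0.0648, 0.2090, 0.3044), |rvec| = θ = 0.37489 rad = 21.479°
Rodrigues: sinθ=0.36617, 1−cosθ=0.06945; R = I + sinθ·[k]× + (1−cosθ)·[k]×²:
    [+0.93262 -0.29063 +0.21389]
    [+0.30401 +0.95214 -0.03185]
    [-0.19439 +0.09473 +0.97634]
t = (0.0913, 0.1692, 1.0477) m
M0: Pc = R·M0+t = (-0.05243, +0.24535, +1.08167); u = 845.6·(-0.05243)/1.08167 + 338.8 = 297.8111, v = 793.0·(+0.24535)/1.08167 + 230.8 = 410.6753
M1: Pc = R·M1+t = (+0.16673, +0.31680, +1.03599); u = 845.6·(+0.16673)/1.03599 + 338.8 = 474.8929, v = 793.0·(+0.31680)/1.03599 + 230.8 = 473.2930
M2: Pc = R·M2+t = (+0.23503, +0.09305, +1.01373); u = 845.6·(+0.23503)/1.01373 + 338.8 = 534.8517, v = 793.0·(+0.09305)/1.01373 + 230.8 = 303.5859
M3: Pc = R·M3+t = (+0.01587, +0.02160, +1.05941); u = 845.6·(+0.01587)/1.05941 + 338.8 = 351.4634, v = 793.0·(+0.02160)/1.05941 + 230.8 = 246.9702

c0=(297.81, 410.68) c1=(474.89, 473.29) c2=(534.85, 303.59) c3=(351.46, 246.97)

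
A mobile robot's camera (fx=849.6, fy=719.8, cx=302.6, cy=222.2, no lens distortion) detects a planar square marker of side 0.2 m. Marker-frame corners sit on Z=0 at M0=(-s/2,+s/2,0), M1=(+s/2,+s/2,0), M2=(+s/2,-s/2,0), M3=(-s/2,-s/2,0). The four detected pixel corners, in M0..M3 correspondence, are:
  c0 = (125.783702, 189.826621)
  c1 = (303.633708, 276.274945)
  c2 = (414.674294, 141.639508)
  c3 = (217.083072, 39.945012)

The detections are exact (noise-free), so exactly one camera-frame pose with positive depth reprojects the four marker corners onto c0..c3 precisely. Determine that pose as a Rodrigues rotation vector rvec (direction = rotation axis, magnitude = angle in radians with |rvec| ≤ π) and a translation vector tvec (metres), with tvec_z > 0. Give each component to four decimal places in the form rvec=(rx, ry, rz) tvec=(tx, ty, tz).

rvec=(0.5102, 0.0259, 0.5435) tvec=(-0.0360, -0.0603, 0.7841)

Intrinsics K: fx=849.6, fy=719.8, cx=302.6, cy=222.2
Marker side s = 0.2 m; corners in marker frame (Z=0):
  M0 = (-0.1000, +0.1000, 0)
  M1 = (+0.1000, +0.1000, 0)
  M2 = (+0.1000, -0.1000, 0)
  M3 = (-0.1000, -0.1000, 0)
Detected image corners:
  c0 = (125.783702, 189.826621) px
  c1 = (303.633708, 276.274945) px
  c2 = (414.674294, 141.639508) px
  c3 = (217.083072, 39.945012) px
Planar DLT: solve 8×8 A·h = b for H (H[2,2]=1):
  H  [+972.44030 -347.20581 +263.55771]
  H  [+490.52951 +808.00986 +166.84584]
  H  [+0.13872 +0.60057 +1.00000]
B = K⁻¹H; ‖b₁‖=1.275360, ‖b₂‖=1.275360; λ = 2/(‖b₁‖+‖b₂‖) = 0.784092, sign → tz>0 ⇒ λ=+0.784092
r₁ = λ·B[:,0] = (+0.85872,+0.50077,+0.10877); r₂ = λ·B[:,1] = (-0.48816,+0.73481,+0.47091)
r₃ = r₁×r₂ = (+0.15589,-0.45747,+0.87545); SVD([r₁ r₂ r₃]) → R = UVᵀ:
  R  [+0.85872 -0.48816 +0.15589]
  R  [+0.50077 +0.73481 -0.45747]
  R  [+0.10877 +0.47091 +0.87545]
t = (-0.03603, -0.06030, +0.78409) m
tr R = 2.468987; θ = arccos((tr R − 1)/2) = 0.745876 rad = 42.736°
axis k = ((R−Rᵀ)₃₂, (R−Rᵀ)₁₃, (R−Rᵀ)₂₁) / (2 sinθ) = (+0.684024, +0.034719, +0.728633)
rvec = θ·k = (+0.510197, +0.025896, +0.543470)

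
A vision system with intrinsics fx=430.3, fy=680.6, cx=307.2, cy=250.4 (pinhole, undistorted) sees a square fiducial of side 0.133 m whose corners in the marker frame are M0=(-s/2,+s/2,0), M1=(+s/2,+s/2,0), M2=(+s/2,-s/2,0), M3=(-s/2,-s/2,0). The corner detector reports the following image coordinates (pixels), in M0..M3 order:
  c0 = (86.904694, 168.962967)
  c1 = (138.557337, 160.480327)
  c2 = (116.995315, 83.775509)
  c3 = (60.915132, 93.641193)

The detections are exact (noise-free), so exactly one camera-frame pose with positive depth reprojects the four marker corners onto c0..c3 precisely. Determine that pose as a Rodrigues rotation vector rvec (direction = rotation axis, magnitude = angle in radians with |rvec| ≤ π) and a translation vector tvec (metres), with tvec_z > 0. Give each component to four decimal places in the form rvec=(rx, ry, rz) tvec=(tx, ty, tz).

rvec=(0.7263, 0.0243, -0.1109) tvec=(-0.4915, -0.1841, 1.0268)

Intrinsics K: fx=430.3, fy=680.6, cx=307.2, cy=250.4
Marker side s = 0.133 m; corners in marker frame (Z=0):
  M0 = (-0.0665, +0.0665, 0)
  M1 = (+0.0665, +0.0665, 0)
  M2 = (+0.0665, -0.0665, 0)
  M3 = (-0.0665, -0.0665, 0)
Detected image corners:
  c0 = (86.904694, 168.962967) px
  c1 = (138.557337, 160.480327) px
  c2 = (116.995315, 83.775509) px
  c3 = (60.915132, 93.641193) px
Planar DLT: solve 8×8 A·h = b for H (H[2,2]=1):
  H  [+398.34110 +243.78155 +101.24650]
  H  [-76.24077 +653.12244 +128.36089]
  H  [-0.05907 +0.64408 +1.00000]
B = K⁻¹H; ‖b₁‖=0.973894, ‖b₂‖=0.973894; λ = 2/(‖b₁‖+‖b₂‖) = 1.026806, sign → tz>0 ⇒ λ=+1.026806
r₁ = λ·B[:,0] = (+0.99384,-0.09271,-0.06065); r₂ = λ·B[:,1] = (+0.10958,+0.74204,+0.66134)
r₃ = r₁×r₂ = (-0.01631,-0.66392,+0.74763); SVD([r₁ r₂ r₃]) → R = UVᵀ:
  R  [+0.99384 +0.10958 -0.01631]
  R  [-0.09271 +0.74204 -0.66392]
  R  [-0.06065 +0.66134 +0.74763]
t = (-0.49146, -0.18412, +1.02681) m
tr R = 2.483508; θ = arccos((tr R − 1)/2) = 0.735115 rad = 42.119°
axis k = ((R−Rᵀ)₃₂, (R−Rᵀ)₁₃, (R−Rᵀ)₂₁) / (2 sinθ) = (+0.988010, +0.033060, -0.150809)
rvec = θ·k = (+0.726300, +0.024303, -0.110862)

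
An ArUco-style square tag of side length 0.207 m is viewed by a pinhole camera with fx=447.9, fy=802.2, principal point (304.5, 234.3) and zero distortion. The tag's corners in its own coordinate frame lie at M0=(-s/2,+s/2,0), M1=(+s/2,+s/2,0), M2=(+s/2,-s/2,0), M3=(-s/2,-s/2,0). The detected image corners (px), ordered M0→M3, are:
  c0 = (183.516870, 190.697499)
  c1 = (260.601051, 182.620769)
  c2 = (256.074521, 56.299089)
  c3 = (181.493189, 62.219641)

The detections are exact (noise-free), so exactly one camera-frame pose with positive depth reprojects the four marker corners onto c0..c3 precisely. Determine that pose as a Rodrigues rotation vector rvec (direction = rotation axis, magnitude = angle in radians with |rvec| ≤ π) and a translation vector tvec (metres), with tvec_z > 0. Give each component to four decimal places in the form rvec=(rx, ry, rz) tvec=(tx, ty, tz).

Intrinsics K: fx=447.9, fy=802.2, cx=304.5, cy=234.3
Marker side s = 0.207 m; corners in marker frame (Z=0):
  M0 = (-0.1035, +0.1035, 0)
  M1 = (+0.1035, +0.1035, 0)
  M2 = (+0.1035, -0.1035, 0)
  M3 = (-0.1035, -0.1035, 0)
Detected image corners:
  c0 = (183.516870, 190.697499) px
  c1 = (260.601051, 182.620769) px
  c2 = (256.074521, 56.299089) px
  c3 = (181.493189, 62.219641) px
Planar DLT: solve 8×8 A·h = b for H (H[2,2]=1):
  H  [+382.29319 -19.97079 +220.67966]
  H  [-24.76720 +595.42673 +121.86093]
  H  [+0.07283 -0.16259 +1.00000]
B = K⁻¹H; ‖b₁‖=0.808986, ‖b₂‖=0.808986; λ = 2/(‖b₁‖+‖b₂‖) = 1.236116, sign → tz>0 ⇒ λ=+1.236116
r₁ = λ·B[:,0] = (+0.99385,-0.06446,+0.09003); r₂ = λ·B[:,1] = (+0.08152,+0.97620,-0.20098)
r₃ = r₁×r₂ = (-0.07493,+0.20708,+0.97545); SVD([r₁ r₂ r₃]) → R = UVᵀ:
  R  [+0.99385 +0.08152 -0.07493]
  R  [-0.06446 +0.97620 +0.20708]
  R  [+0.09003 -0.20098 +0.97545]
t = (-0.23133, -0.17326, +1.23612) m
tr R = 2.945499; θ = arccos((tr R − 1)/2) = 0.233987 rad = 13.406°
axis k = ((R−Rᵀ)₃₂, (R−Rᵀ)₁₃, (R−Rᵀ)₂₁) / (2 sinθ) = (-0.879981, -0.355720, -0.314796)
rvec = θ·k = (-0.205904, -0.083234, -0.073658)

rvec=(-0.2059, -0.0832, -0.0737) tvec=(-0.2313, -0.1733, 1.2361)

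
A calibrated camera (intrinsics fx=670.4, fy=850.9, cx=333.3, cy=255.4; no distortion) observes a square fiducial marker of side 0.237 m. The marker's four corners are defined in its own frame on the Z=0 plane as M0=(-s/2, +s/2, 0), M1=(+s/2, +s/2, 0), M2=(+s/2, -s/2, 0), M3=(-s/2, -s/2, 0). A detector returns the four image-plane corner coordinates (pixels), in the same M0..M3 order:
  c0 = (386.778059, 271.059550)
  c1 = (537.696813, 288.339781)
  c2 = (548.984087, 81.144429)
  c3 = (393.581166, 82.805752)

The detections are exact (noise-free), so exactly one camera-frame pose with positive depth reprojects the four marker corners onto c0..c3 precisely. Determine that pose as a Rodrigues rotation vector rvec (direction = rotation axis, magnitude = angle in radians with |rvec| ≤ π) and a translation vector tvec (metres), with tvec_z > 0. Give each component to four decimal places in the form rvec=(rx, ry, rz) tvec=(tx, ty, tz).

Intrinsics K: fx=670.4, fy=850.9, cx=333.3, cy=255.4
Marker side s = 0.237 m; corners in marker frame (Z=0):
  M0 = (-0.1185, +0.1185, 0)
  M1 = (+0.1185, +0.1185, 0)
  M2 = (+0.1185, -0.1185, 0)
  M3 = (-0.1185, -0.1185, 0)
Detected image corners:
  c0 = (386.778059, 271.059550) px
  c1 = (537.696813, 288.339781) px
  c2 = (548.984087, 81.144429) px
  c3 = (393.581166, 82.805752) px
Planar DLT: solve 8×8 A·h = b for H (H[2,2]=1):
  H  [+455.63487 +8.70237 +463.00299]
  H  [-40.38426 +850.32897 +181.81338]
  H  [-0.40814 +0.09943 +1.00000]
B = K⁻¹H; ‖b₁‖=0.975252, ‖b₂‖=0.975252; λ = 2/(‖b₁‖+‖b₂‖) = 1.025376, sign → tz>0 ⇒ λ=+1.025376
r₁ = λ·B[:,0] = (+0.90495,+0.07695,-0.41849); r₂ = λ·B[:,1] = (-0.03738,+0.99409,+0.10195)
r₃ = r₁×r₂ = (+0.42386,-0.07662,+0.90248); SVD([r₁ r₂ r₃]) → R = UVᵀ:
  R  [+0.90495 -0.03738 +0.42386]
  R  [+0.07695 +0.99409 -0.07662]
  R  [-0.41849 +0.10195 +0.90248]
t = (+0.19838, -0.08868, +1.02538) m
tr R = 2.801520; θ = arccos((tr R − 1)/2) = 0.449280 rad = 25.742°
axis k = ((R−Rᵀ)₃₂, (R−Rᵀ)₁₃, (R−Rᵀ)₂₁) / (2 sinθ) = (+0.205581, +0.969750, +0.131614)
rvec = θ·k = (+0.092364, +0.435689, +0.059132)

rvec=(0.0924, 0.4357, 0.0591) tvec=(0.1984, -0.0887, 1.0254)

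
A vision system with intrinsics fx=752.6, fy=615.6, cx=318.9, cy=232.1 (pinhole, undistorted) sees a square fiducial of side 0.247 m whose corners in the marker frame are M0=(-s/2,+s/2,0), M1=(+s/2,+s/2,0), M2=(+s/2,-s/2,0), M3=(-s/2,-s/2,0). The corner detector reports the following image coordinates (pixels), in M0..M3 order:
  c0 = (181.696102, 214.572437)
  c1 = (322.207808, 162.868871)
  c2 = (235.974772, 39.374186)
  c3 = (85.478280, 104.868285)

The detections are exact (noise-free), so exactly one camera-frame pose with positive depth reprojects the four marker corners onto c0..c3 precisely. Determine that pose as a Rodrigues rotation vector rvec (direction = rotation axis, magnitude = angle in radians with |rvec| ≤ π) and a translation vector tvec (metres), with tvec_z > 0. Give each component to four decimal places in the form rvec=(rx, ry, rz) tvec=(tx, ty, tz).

rvec=(0.5635, 0.1720, -0.4554) tvec=(-0.1616, -0.1715, 1.0818)

Intrinsics K: fx=752.6, fy=615.6, cx=318.9, cy=232.1
Marker side s = 0.247 m; corners in marker frame (Z=0):
  M0 = (-0.1235, +0.1235, 0)
  M1 = (+0.1235, +0.1235, 0)
  M2 = (+0.1235, -0.1235, 0)
  M3 = (-0.1235, -0.1235, 0)
Detected image corners:
  c0 = (181.696102, 214.572437) px
  c1 = (322.207808, 162.868871) px
  c2 = (235.974772, 39.374186) px
  c3 = (85.478280, 104.868285) px
Planar DLT: solve 8×8 A·h = b for H (H[2,2]=1):
  H  [+534.76522 +460.67194 +206.49769]
  H  [-269.36757 +528.49836 +134.51899]
  H  [-0.25794 +0.43954 +1.00000]
B = K⁻¹H; ‖b₁‖=0.924397, ‖b₂‖=0.924397; λ = 2/(‖b₁‖+‖b₂‖) = 1.081786, sign → tz>0 ⇒ λ=+1.081786
r₁ = λ·B[:,0] = (+0.88691,-0.36815,-0.27904); r₂ = λ·B[:,1] = (+0.46069,+0.74945,+0.47549)
r₃ = r₁×r₂ = (+0.03407,-0.55026,+0.83430); SVD([r₁ r₂ r₃]) → R = UVᵀ:
  R  [+0.88691 +0.46069 +0.03407]
  R  [-0.36815 +0.74945 -0.55026]
  R  [-0.27904 +0.47549 +0.83430]
t = (-0.16157, -0.17148, +1.08179) m
tr R = 2.470653; θ = arccos((tr R − 1)/2) = 0.744648 rad = 42.665°
axis k = ((R−Rᵀ)₃₂, (R−Rᵀ)₁₃, (R−Rᵀ)₂₁) / (2 sinθ) = (+0.756774, +0.231002, -0.611499)
rvec = θ·k = (+0.563530, +0.172015, -0.455351)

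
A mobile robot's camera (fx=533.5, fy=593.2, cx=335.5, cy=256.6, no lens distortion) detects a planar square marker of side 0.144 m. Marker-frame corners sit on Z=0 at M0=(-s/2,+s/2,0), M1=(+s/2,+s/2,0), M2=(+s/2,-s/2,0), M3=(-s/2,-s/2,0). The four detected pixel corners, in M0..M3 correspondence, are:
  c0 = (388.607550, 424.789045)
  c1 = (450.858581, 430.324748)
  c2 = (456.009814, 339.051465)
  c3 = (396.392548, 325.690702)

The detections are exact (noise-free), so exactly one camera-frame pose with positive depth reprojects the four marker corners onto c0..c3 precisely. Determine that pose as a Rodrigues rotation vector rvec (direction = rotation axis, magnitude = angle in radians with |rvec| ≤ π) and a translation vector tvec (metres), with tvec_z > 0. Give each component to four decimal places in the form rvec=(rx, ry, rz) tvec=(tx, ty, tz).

Intrinsics K: fx=533.5, fy=593.2, cx=335.5, cy=256.6
Marker side s = 0.144 m; corners in marker frame (Z=0):
  M0 = (-0.0720, +0.0720, 0)
  M1 = (+0.0720, +0.0720, 0)
  M2 = (+0.0720, -0.0720, 0)
  M3 = (-0.0720, -0.0720, 0)
Detected image corners:
  c0 = (388.607550, 424.789045) px
  c1 = (450.858581, 430.324748) px
  c2 = (456.009814, 339.051465) px
  c3 = (396.392548, 325.690702) px
Planar DLT: solve 8×8 A·h = b for H (H[2,2]=1):
  H  [+674.41860 -144.79603 +424.32627]
  H  [+291.93537 +569.77425 +379.35383]
  H  [+0.59442 -0.23706 +1.00000]
B = K⁻¹H; ‖b₁‖=1.096016, ‖b₂‖=1.096016; λ = 2/(‖b₁‖+‖b₂‖) = 0.912396, sign → tz>0 ⇒ λ=+0.912396
r₁ = λ·B[:,0] = (+0.81233,+0.21442,+0.54235); r₂ = λ·B[:,1] = (-0.11161,+0.96993,-0.21630)
r₃ = r₁×r₂ = (-0.57242,+0.11517,+0.81183); SVD([r₁ r₂ r₃]) → R = UVᵀ:
  R  [+0.81233 -0.11161 -0.57242]
  R  [+0.21442 +0.96993 +0.11517]
  R  [+0.54235 -0.21630 +0.81183]
t = (+0.15191, +0.18881, +0.91240) m
tr R = 2.594093; θ = arccos((tr R − 1)/2) = 0.648407 rad = 37.151°
axis k = ((R−Rᵀ)₃₂, (R−Rᵀ)₁₃, (R−Rᵀ)₂₁) / (2 sinθ) = (-0.274431, -0.922944, +0.269930)
rvec = θ·k = (-0.177943, -0.598443, +0.175024)

rvec=(-0.1779, -0.5984, 0.1750) tvec=(0.1519, 0.1888, 0.9124)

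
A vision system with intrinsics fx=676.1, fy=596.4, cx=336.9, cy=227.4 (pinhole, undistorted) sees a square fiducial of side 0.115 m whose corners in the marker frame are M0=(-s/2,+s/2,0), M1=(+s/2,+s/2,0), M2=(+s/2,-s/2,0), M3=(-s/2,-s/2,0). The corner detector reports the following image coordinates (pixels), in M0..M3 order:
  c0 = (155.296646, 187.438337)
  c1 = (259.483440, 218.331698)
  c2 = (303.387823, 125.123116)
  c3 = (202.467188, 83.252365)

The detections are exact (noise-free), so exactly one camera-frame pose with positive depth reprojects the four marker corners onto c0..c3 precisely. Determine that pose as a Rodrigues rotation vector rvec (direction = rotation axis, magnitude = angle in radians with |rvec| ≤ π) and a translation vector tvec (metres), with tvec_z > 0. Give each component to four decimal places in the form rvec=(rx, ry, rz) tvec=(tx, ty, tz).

rvec=(0.2091, -0.6120, 0.3622) tvec=(-0.0996, -0.0786, 0.6461)

Intrinsics K: fx=676.1, fy=596.4, cx=336.9, cy=227.4
Marker side s = 0.115 m; corners in marker frame (Z=0):
  M0 = (-0.0575, +0.0575, 0)
  M1 = (+0.0575, +0.0575, 0)
  M2 = (+0.0575, -0.0575, 0)
  M3 = (-0.0575, -0.0575, 0)
Detected image corners:
  c0 = (155.296646, 187.438337) px
  c1 = (259.483440, 218.331698) px
  c2 = (303.387823, 125.123116) px
  c3 = (202.467188, 83.252365) px
Planar DLT: solve 8×8 A·h = b for H (H[2,2]=1):
  H  [+1103.35849 -365.06359 +232.69633]
  H  [+457.08204 +875.83768 +154.86936]
  H  [+0.91884 +0.13106 +1.00000]
B = K⁻¹H; ‖b₁‖=1.547856, ‖b₂‖=1.547856; λ = 2/(‖b₁‖+‖b₂‖) = 0.646055, sign → tz>0 ⇒ λ=+0.646055
r₁ = λ·B[:,0] = (+0.75852,+0.26880,+0.59362); r₂ = λ·B[:,1] = (-0.39103,+0.91647,+0.08467)
r₃ = r₁×r₂ = (-0.52128,-0.29635,+0.80028); SVD([r₁ r₂ r₃]) → R = UVᵀ:
  R  [+0.75852 -0.39103 -0.52128]
  R  [+0.26880 +0.91647 -0.29635]
  R  [+0.59362 +0.08467 +0.80028]
t = (-0.09957, -0.07857, +0.64605) m
tr R = 2.475275; θ = arccos((tr R − 1)/2) = 0.741232 rad = 42.469°
axis k = ((R−Rᵀ)₃₂, (R−Rᵀ)₁₃, (R−Rᵀ)₂₁) / (2 sinθ) = (+0.282155, -0.825615, +0.488619)
rvec = θ·k = (+0.209143, -0.611972, +0.362180)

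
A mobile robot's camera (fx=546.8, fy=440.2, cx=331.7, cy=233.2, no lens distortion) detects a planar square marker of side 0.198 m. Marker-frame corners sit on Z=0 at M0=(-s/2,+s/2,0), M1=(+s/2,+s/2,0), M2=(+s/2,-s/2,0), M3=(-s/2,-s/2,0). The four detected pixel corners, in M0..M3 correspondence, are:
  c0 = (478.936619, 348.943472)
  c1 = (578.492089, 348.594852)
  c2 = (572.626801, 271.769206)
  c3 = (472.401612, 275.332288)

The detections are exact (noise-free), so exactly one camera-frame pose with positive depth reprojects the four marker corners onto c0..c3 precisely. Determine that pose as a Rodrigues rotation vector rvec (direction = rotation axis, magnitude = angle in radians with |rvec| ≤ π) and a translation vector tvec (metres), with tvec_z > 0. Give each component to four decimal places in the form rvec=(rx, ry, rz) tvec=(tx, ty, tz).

rvec=(0.0641, 0.2456, -0.0777) tvec=(0.4029, 0.2028, 1.1424)

Intrinsics K: fx=546.8, fy=440.2, cx=331.7, cy=233.2
Marker side s = 0.198 m; corners in marker frame (Z=0):
  M0 = (-0.0990, +0.0990, 0)
  M1 = (+0.0990, +0.0990, 0)
  M2 = (+0.0990, -0.0990, 0)
  M3 = (-0.0990, -0.0990, 0)
Detected image corners:
  c0 = (478.936619, 348.943472) px
  c1 = (578.492089, 348.594852) px
  c2 = (572.626801, 271.769206) px
  c3 = (472.401612, 275.332288) px
Planar DLT: solve 8×8 A·h = b for H (H[2,2]=1):
  H  [+391.68837 +56.14927 +524.56762]
  H  [-76.61713 +394.39963 +311.35640]
  H  [-0.21461 +0.04718 +1.00000]
B = K⁻¹H; ‖b₁‖=0.875377, ‖b₂‖=0.875377; λ = 2/(‖b₁‖+‖b₂‖) = 1.142366, sign → tz>0 ⇒ λ=+1.142366
r₁ = λ·B[:,0] = (+0.96703,-0.06895,-0.24516); r₂ = λ·B[:,1] = (+0.08461,+0.99496,+0.05390)
r₃ = r₁×r₂ = (+0.24021,-0.07286,+0.96798); SVD([r₁ r₂ r₃]) → R = UVᵀ:
  R  [+0.96703 +0.08461 +0.24021]
  R  [-0.06895 +0.99496 -0.07286]
  R  [-0.24516 +0.05390 +0.96798]
t = (+0.40294, +0.20282, +1.14237) m
tr R = 2.929966; θ = arccos((tr R − 1)/2) = 0.265417 rad = 15.207°
axis k = ((R−Rᵀ)₃₂, (R−Rᵀ)₁₃, (R−Rᵀ)₂₁) / (2 sinθ) = (+0.241628, +0.925168, -0.292713)
rvec = θ·k = (+0.064132, +0.245556, -0.077691)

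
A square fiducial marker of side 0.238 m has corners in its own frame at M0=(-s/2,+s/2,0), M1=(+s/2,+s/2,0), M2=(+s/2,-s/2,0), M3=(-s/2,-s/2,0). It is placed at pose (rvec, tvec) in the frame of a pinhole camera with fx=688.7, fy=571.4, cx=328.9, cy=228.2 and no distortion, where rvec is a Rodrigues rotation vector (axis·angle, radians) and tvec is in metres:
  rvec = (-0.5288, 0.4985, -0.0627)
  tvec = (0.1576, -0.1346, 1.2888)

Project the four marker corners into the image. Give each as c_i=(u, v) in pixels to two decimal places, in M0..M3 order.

Intrinsics K: fx=688.7, fy=571.4, cx=328.9, cy=228.2
Marker side s = 0.238 m; corners in marker frame (Z=0):
  M0 = (-0.1190, +0.1190, 0)
  M1 = (+0.1190, +0.1190, 0)
  M2 = (+0.1190, -0.1190, 0)
  M3 = (-0.1190, -0.1190, 0)
rvec = (-0.5288, 0.4985, -0.0627), |rvec| = θ = 0.72943 rad = 41.793°
Rodrigues: sinθ=0.66644, 1−cosθ=0.25444; R = I + sinθ·[k]× + (1−cosθ)·[k]×²:
    [+0.87928 -0.06878 +0.47131]
    [-0.18335 +0.86440 +0.46819]
    [-0.43960 -0.49809 +0.74744]
t = (0.1576, -0.1346, 1.2888) m
M0: Pc = R·M0+t = (+0.04478, -0.00992, +1.28184); u = 688.7·(+0.04478)/1.28184 + 328.9 = 352.9598, v = 571.4·(-0.00992)/1.28184 + 228.2 = 223.7787
M1: Pc = R·M1+t = (+0.25405, -0.05356, +1.17722); u = 688.7·(+0.25405)/1.17722 + 328.9 = 477.5256, v = 571.4·(-0.05356)/1.17722 + 228.2 = 202.2052
M2: Pc = R·M2+t = (+0.27042, -0.25928, +1.29576); u = 688.7·(+0.27042)/1.29576 + 328.9 = 472.6284, v = 571.4·(-0.25928)/1.29576 + 228.2 = 113.8629
M3: Pc = R·M3+t = (+0.06115, -0.21564, +1.40038); u = 688.7·(+0.06115)/1.40038 + 328.9 = 358.9731, v = 571.4·(-0.21564)/1.40038 + 228.2 = 140.2104

c0=(352.96, 223.78) c1=(477.53, 202.21) c2=(472.63, 113.86) c3=(358.97, 140.21)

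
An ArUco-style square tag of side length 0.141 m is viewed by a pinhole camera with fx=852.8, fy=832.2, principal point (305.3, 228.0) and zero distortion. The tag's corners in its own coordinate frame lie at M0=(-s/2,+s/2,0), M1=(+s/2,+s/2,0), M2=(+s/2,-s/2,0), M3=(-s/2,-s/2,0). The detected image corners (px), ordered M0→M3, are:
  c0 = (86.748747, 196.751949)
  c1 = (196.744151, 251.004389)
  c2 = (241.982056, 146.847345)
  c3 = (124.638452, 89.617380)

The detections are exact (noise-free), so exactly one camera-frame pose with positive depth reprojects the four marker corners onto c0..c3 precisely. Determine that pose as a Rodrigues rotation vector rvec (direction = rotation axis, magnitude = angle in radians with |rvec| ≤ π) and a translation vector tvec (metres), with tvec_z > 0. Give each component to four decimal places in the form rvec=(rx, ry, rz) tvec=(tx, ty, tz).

rvec=(0.4168, 0.1325, 0.4507) tvec=(-0.1582, -0.0625, 0.9400)

Intrinsics K: fx=852.8, fy=832.2, cx=305.3, cy=228.0
Marker side s = 0.141 m; corners in marker frame (Z=0):
  M0 = (-0.0705, +0.0705, 0)
  M1 = (+0.0705, +0.0705, 0)
  M2 = (+0.0705, -0.0705, 0)
  M3 = (-0.0705, -0.0705, 0)
Detected image corners:
  c0 = (86.748747, 196.751949) px
  c1 = (196.744151, 251.004389) px
  c2 = (241.982056, 146.847345) px
  c3 = (124.638452, 89.617380) px
Planar DLT: solve 8×8 A·h = b for H (H[2,2]=1):
  H  [+799.62363 -222.29167 +161.73437]
  H  [+388.97117 +825.50922 +172.64548]
  H  [-0.03522 +0.44560 +1.00000]
B = K⁻¹H; ‖b₁‖=1.063861, ‖b₂‖=1.063861; λ = 2/(‖b₁‖+‖b₂‖) = 0.939972, sign → tz>0 ⇒ λ=+0.939972
r₁ = λ·B[:,0] = (+0.89321,+0.44841,-0.03311); r₂ = λ·B[:,1] = (-0.39496,+0.81766,+0.41885)
r₃ = r₁×r₂ = (+0.21489,-0.36105,+0.90745); SVD([r₁ r₂ r₃]) → R = UVᵀ:
  R  [+0.89321 -0.39496 +0.21489]
  R  [+0.44841 +0.81766 -0.36105]
  R  [-0.03311 +0.41885 +0.90745]
t = (-0.15824, -0.06252, +0.93997) m
tr R = 2.618325; θ = arccos((tr R − 1)/2) = 0.628071 rad = 35.986°
axis k = ((R−Rᵀ)₃₂, (R−Rᵀ)₁₃, (R−Rᵀ)₂₁) / (2 sinθ) = (+0.663646, +0.211030, +0.717663)
rvec = θ·k = (+0.416816, +0.132542, +0.450743)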